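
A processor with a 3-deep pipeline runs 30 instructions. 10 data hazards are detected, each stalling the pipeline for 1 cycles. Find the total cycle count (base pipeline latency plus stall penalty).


Base cycles = 3 + 30 - 1 = 32
Total stalls = 10 * 1 = 10
Total = 32 + 10 = 42

42


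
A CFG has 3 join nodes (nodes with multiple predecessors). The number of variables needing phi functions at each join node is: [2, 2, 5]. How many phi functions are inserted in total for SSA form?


Total phi functions = sum of phi functions at each join node
= 2 + 2 + 5 = 9

9


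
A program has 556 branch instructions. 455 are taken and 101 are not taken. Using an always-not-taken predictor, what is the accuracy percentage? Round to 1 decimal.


Predictor: always-not-taken
Correct predictions = 101
Accuracy = 101 / 556 * 100 = 18.2%

18.2


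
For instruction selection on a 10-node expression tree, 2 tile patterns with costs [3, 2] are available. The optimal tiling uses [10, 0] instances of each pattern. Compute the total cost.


Total cost = sum(count_i * cost_i)
= 10*3 + 0*2
= 30

30


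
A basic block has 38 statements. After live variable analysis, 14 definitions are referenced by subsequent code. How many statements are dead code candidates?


Dead code = total statements - live definitions
= 38 - 14 = 24

24


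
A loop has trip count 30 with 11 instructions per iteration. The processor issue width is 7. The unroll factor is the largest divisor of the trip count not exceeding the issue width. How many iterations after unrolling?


Largest divisor of 30 <= 7 is 6
New iterations = 30 / 6 = 5

5


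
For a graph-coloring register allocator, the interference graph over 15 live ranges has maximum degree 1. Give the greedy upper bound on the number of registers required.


Greedy coloring never needs more than (max_degree + 1) colors: when coloring a vertex, at most max_degree neighbors are already colored.
Upper bound = 1 + 1 = 2

2


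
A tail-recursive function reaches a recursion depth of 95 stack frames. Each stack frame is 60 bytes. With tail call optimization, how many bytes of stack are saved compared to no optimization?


Without TCO: 95 * 60 = 5700 bytes
With TCO: reuse 1 frame = 60 bytes
Savings = 5700 - 60 = 5640

5640


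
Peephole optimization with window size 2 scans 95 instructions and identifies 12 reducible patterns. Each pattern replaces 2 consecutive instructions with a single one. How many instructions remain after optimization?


Each match removes 1 instructions.
Total removed = 12 * 1 = 12
Remaining = 95 - 12 = 83

83


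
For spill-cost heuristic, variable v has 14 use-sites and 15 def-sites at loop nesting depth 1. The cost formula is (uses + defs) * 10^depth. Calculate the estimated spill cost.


uses + defs = 14 + 15 = 29
10^1 = 10
Spill cost = 29 * 10 = 290

290


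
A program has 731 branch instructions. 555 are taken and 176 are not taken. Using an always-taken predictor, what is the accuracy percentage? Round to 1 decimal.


Predictor: always-taken
Correct predictions = 555
Accuracy = 555 / 731 * 100 = 75.9%

75.9


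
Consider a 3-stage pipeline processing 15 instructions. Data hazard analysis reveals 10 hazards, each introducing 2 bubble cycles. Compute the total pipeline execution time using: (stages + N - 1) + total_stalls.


Base cycles = 3 + 15 - 1 = 17
Total stalls = 10 * 2 = 20
Total = 17 + 20 = 37

37


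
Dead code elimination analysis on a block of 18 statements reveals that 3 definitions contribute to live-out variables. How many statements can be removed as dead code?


Dead code = total statements - live definitions
= 18 - 3 = 15

15


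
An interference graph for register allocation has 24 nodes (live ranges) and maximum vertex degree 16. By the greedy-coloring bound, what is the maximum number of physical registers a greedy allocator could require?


Greedy coloring never needs more than (max_degree + 1) colors: when coloring a vertex, at most max_degree neighbors are already colored.
Upper bound = 16 + 1 = 17

17


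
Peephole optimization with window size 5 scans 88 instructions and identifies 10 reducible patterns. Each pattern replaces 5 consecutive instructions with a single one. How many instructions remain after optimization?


Each match removes 4 instructions.
Total removed = 10 * 4 = 40
Remaining = 88 - 40 = 48

48


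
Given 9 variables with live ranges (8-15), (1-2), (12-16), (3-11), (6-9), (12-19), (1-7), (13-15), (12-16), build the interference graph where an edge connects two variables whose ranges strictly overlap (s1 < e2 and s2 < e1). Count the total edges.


Check all pairs for overlapping intervals.
Two intervals (s1,e1) and (s2,e2) overlap if s1 < e2 and s2 < e1.
v0 (8-15) vs v1..v8: overlaps v2, v3, v4, v5, v7, v8 -> 6
v1 (1-2) vs v2..v8: overlaps v6 -> 1
v2 (12-16) vs v3..v8: overlaps v5, v7, v8 -> 3
v3 (3-11) vs v4..v8: overlaps v4, v6 -> 2
v4 (6-9) vs v5..v8: overlaps v6 -> 1
v5 (12-19) vs v6..v8: overlaps v7, v8 -> 2
v6 (1-7) vs v7..v8: overlaps none -> 0
v7 (13-15) vs v8: overlaps v8 -> 1
Total overlapping pairs = 6 + 1 + 3 + 2 + 1 + 2 + 0 + 1 = 16

16


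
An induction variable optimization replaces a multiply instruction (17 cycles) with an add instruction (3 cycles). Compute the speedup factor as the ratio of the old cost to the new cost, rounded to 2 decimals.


Ratio = mult_cost / add_cost = 17 / 3 = 5.67

5.67


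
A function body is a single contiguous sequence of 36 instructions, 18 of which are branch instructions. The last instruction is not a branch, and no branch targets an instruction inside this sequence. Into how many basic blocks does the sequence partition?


With no in-sequence branch targets, the leaders are the first instruction plus the instruction after each branch.
Number of basic blocks = branches + 1
= 18 + 1 = 19

19


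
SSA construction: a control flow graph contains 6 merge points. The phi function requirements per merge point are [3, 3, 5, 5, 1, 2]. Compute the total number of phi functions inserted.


Total phi functions = sum of phi functions at each join node
= 3 + 3 + 5 + 5 + 1 + 2 = 19

19


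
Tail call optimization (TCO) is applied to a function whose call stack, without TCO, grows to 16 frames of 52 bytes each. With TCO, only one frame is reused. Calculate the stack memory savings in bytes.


Without TCO: 16 * 52 = 832 bytes
With TCO: reuse 1 frame = 52 bytes
Savings = 832 - 52 = 780

780


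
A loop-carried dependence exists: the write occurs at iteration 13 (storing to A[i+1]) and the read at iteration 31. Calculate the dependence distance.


Distance = read iteration - write iteration
= 31 - 13 = 18

18


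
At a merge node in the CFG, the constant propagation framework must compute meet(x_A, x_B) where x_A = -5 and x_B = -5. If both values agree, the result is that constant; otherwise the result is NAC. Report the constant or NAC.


Meet operation: if both paths give the same constant, result is that constant; if they differ, result is NAC (not-a-constant).
Path A: -5, Path B: -5 -> equal
Result: constant -> -5

-5


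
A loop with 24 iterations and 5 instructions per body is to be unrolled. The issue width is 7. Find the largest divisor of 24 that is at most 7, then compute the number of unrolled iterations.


Largest divisor of 24 <= 7 is 6
New iterations = 24 / 6 = 4

4


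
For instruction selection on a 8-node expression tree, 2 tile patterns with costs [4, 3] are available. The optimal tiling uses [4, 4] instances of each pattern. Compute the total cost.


Total cost = sum(count_i * cost_i)
= 4*4 + 4*3
= 28

28


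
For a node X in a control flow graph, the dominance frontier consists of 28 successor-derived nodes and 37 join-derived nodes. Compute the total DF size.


DF(X) = direct successor contributions + join point contributions
= 28 + 37 = 65

65


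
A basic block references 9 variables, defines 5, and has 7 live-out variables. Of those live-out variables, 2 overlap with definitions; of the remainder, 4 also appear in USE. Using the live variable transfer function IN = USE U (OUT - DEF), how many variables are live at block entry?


OUT - DEF: 7 - 2 = 5
|IN| = |USE| + |OUT - DEF| - |USE ∩ (OUT - DEF)| = 9 + 5 - 4 = 10

10


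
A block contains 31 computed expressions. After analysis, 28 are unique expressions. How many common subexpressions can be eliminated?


CSE count = total expressions - unique expressions
= 31 - 28 = 3

3


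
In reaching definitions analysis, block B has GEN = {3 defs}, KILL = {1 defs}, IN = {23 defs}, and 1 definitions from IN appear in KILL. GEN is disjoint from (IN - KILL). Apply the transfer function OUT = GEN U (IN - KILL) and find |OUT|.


IN - KILL: 23 - 1 = 22 surviving definitions
OUT = GEN + surviving = 3 + 22 = 25

25


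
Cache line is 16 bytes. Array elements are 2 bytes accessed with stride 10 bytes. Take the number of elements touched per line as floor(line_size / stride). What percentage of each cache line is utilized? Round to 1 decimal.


Elements per cache line = floor(16 / 10) = 1
Bytes used = 1 * 2 = 2
Utilization = 2 / 16 * 100 = 12.5%

12.5


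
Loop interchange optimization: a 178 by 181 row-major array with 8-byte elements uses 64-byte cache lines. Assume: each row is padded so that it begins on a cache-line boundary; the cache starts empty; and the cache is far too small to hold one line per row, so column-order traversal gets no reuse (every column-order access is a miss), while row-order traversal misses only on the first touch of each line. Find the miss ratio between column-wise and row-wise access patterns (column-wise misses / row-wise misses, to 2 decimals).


Each row occupies 181 * 8 = 1448 bytes and starts on a line boundary, so it spans ceil(1448 / 64) = 23 cache lines.
Row-major traversal misses (one per line touched): 178 * ceil(181 * 8 / 64) = 4094
Column-major traversal misses (no reuse, every access misses): 178 * 181 = 32218
Ratio = 32218 / 4094 = 7.87

7.87


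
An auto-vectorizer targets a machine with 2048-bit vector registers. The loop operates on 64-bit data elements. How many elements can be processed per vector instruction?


Width = SIMD bits / data type bits
= 2048 / 64 = 32

32


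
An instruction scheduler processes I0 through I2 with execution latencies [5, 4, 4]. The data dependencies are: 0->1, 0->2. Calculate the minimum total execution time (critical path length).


Compute longest path through dependency graph: dist(Ik) = max over predecessors of dist + latency(Ik).
dist(I0) = latency 5 = 5
dist(I1) = dist(I0) + 4 = 5 + 4 = 9
dist(I2) = dist(I0) + 4 = 5 + 4 = 9
Critical path = max dist = 9

9


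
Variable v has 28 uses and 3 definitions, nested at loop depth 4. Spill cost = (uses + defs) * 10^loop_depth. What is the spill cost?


uses + defs = 28 + 3 = 31
10^4 = 10000
Spill cost = 31 * 10000 = 310000

310000


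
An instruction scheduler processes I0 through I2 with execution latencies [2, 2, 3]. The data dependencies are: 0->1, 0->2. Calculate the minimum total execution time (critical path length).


Compute longest path through dependency graph: dist(Ik) = max over predecessors of dist + latency(Ik).
dist(I0) = latency 2 = 2
dist(I1) = dist(I0) + 2 = 2 + 2 = 4
dist(I2) = dist(I0) + 3 = 2 + 3 = 5
Critical path = max dist = 5

5


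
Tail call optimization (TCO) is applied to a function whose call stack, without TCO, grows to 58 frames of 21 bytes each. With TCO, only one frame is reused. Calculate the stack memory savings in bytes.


Without TCO: 58 * 21 = 1218 bytes
With TCO: reuse 1 frame = 21 bytes
Savings = 1218 - 21 = 1197

1197


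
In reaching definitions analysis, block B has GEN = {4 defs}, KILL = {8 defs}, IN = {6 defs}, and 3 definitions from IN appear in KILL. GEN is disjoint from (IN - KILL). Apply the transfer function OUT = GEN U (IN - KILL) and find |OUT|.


IN - KILL: 6 - 3 = 3 surviving definitions
OUT = GEN + surviving = 4 + 3 = 7

7


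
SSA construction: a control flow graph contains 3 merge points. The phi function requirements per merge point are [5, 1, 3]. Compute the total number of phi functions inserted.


Total phi functions = sum of phi functions at each join node
= 5 + 1 + 3 = 9

9


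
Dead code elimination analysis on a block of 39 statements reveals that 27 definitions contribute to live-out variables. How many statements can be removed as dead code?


Dead code = total statements - live definitions
= 39 - 27 = 12

12


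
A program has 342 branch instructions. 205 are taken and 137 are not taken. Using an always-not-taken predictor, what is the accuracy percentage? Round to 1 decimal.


Predictor: always-not-taken
Correct predictions = 137
Accuracy = 137 / 342 * 100 = 40.1%

40.1


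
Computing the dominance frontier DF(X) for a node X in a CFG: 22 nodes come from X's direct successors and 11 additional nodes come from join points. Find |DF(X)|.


DF(X) = direct successor contributions + join point contributions
= 22 + 11 = 33

33


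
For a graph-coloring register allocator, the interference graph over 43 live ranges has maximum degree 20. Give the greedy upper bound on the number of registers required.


Greedy coloring never needs more than (max_degree + 1) colors: when coloring a vertex, at most max_degree neighbors are already colored.
Upper bound = 20 + 1 = 21

21


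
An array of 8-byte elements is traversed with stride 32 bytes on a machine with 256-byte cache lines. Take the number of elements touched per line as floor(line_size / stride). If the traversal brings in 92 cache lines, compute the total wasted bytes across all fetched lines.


Elements per line = floor(256 / 32) = 8
Bytes used per line = 8 * 8 = 64
Wasted per line = 256 - 64 = 192
Total wasted = 192 * 92 = 17664

17664


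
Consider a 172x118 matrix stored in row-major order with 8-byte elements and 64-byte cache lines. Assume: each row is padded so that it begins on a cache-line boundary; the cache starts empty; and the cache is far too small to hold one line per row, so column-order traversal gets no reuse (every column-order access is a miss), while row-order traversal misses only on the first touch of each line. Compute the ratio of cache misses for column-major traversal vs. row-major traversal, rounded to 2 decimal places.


Each row occupies 118 * 8 = 944 bytes and starts on a line boundary, so it spans ceil(944 / 64) = 15 cache lines.
Row-major traversal misses (one per line touched): 172 * ceil(118 * 8 / 64) = 2580
Column-major traversal misses (no reuse, every access misses): 172 * 118 = 20296
Ratio = 20296 / 2580 = 7.87

7.87


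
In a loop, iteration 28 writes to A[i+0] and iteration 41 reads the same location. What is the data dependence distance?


Distance = read iteration - write iteration
= 41 - 28 = 13

13


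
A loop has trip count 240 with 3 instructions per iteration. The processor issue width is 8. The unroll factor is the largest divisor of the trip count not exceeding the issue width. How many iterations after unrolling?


Largest divisor of 240 <= 8 is 8
New iterations = 240 / 8 = 30

30


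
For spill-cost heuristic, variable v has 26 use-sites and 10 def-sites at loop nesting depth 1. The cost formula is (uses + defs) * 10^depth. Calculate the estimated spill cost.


uses + defs = 26 + 10 = 36
10^1 = 10
Spill cost = 36 * 10 = 360

360


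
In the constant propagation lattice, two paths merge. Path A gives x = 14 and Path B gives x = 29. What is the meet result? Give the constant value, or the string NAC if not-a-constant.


Meet operation: if both paths give the same constant, result is that constant; if they differ, result is NAC (not-a-constant).
Path A: 14, Path B: 29 -> differ
Result: not-a-constant -> NAC

NAC


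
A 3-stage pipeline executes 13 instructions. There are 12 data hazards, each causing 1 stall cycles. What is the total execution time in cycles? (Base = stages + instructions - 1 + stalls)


Base cycles = 3 + 13 - 1 = 15
Total stalls = 12 * 1 = 12
Total = 15 + 12 = 27

27


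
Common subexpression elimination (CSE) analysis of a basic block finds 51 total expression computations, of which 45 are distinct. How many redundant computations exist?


CSE count = total expressions - unique expressions
= 51 - 45 = 6

6


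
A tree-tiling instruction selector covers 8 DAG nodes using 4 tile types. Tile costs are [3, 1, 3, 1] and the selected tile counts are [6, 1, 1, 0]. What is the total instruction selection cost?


Total cost = sum(count_i * cost_i)
= 6*3 + 1*1 + 1*3 + 0*1
= 22

22


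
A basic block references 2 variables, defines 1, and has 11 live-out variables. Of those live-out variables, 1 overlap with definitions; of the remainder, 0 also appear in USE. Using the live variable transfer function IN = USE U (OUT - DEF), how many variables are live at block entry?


OUT - DEF: 11 - 1 = 10
|IN| = |USE| + |OUT - DEF| - |USE ∩ (OUT - DEF)| = 2 + 10 - 0 = 12

12


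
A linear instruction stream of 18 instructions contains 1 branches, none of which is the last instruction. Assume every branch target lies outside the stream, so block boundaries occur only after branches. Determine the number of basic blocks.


With no in-sequence branch targets, the leaders are the first instruction plus the instruction after each branch.
Number of basic blocks = branches + 1
= 1 + 1 = 2

2


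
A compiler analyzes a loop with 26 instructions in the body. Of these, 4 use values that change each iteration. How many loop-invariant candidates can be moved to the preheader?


Invariant candidates = total - loop-dependent
= 26 - 4 = 22

22


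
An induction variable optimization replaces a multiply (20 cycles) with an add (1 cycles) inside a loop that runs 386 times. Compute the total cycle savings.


Per-iteration saving = 20 - 1 = 19
Total saved = 386 * 19 = 7334

7334


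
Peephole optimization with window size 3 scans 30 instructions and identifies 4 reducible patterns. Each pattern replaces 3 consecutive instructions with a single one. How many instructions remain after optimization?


Each match removes 2 instructions.
Total removed = 4 * 2 = 8
Remaining = 30 - 8 = 22

22


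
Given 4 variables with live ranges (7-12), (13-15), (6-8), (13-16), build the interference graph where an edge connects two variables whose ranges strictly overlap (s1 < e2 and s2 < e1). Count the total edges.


Check all pairs for overlapping intervals.
Two intervals (s1,e1) and (s2,e2) overlap if s1 < e2 and s2 < e1.
v0 (7-12) vs v1..v3: overlaps v2 -> 1
v1 (13-15) vs v2..v3: overlaps v3 -> 1
v2 (6-8) vs v3: overlaps none -> 0
Total overlapping pairs = 1 + 1 + 0 = 2

2


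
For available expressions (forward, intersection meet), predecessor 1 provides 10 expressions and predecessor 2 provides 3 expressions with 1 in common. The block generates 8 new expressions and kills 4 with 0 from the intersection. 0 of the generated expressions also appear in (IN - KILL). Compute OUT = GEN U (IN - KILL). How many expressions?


IN = intersection of predecessors = 1
IN - KILL = 1 - 0 = 1
|OUT| = |GEN| + |IN - KILL| - |GEN ∩ (IN - KILL)| = 8 + 1 - 0 = 9

9


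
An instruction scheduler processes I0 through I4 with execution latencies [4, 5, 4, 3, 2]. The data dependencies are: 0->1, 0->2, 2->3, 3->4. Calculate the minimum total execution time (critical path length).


Compute longest path through dependency graph: dist(Ik) = max over predecessors of dist + latency(Ik).
dist(I0) = latency 4 = 4
dist(I1) = dist(I0) + 5 = 4 + 5 = 9
dist(I2) = dist(I0) + 4 = 4 + 4 = 8
dist(I3) = dist(I2) + 3 = 8 + 3 = 11
dist(I4) = dist(I3) + 2 = 11 + 2 = 13
Critical path = max dist = 13

13


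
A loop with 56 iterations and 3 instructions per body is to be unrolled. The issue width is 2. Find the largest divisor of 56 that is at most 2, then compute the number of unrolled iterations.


Largest divisor of 56 <= 2 is 2
New iterations = 56 / 2 = 28

28


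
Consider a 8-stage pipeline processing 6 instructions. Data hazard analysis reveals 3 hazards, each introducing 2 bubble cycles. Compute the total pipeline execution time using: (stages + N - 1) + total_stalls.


Base cycles = 8 + 6 - 1 = 13
Total stalls = 3 * 2 = 6
Total = 13 + 6 = 19

19


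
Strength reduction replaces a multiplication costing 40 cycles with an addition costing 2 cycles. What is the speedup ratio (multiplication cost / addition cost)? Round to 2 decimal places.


Ratio = mult_cost / add_cost = 40 / 2 = 20.0

20.0


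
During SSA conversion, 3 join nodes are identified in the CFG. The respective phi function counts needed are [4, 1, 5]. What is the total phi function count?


Total phi functions = sum of phi functions at each join node
= 4 + 1 + 5 = 10

10


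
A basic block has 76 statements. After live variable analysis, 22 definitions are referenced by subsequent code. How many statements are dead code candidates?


Dead code = total statements - live definitions
= 76 - 22 = 54

54


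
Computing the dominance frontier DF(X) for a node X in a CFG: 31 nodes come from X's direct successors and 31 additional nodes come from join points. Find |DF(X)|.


DF(X) = direct successor contributions + join point contributions
= 31 + 31 = 62

62


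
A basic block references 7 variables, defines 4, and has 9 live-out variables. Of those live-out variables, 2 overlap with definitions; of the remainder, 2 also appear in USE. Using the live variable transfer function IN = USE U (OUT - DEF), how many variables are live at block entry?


OUT - DEF: 9 - 2 = 7
|IN| = |USE| + |OUT - DEF| - |USE ∩ (OUT - DEF)| = 7 + 7 - 2 = 12

12


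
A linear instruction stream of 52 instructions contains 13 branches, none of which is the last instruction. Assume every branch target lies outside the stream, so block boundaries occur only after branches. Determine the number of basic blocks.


With no in-sequence branch targets, the leaders are the first instruction plus the instruction after each branch.
Number of basic blocks = branches + 1
= 13 + 1 = 14

14


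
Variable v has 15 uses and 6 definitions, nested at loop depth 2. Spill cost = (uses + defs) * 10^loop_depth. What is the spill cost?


uses + defs = 15 + 6 = 21
10^2 = 100
Spill cost = 21 * 100 = 2100

2100


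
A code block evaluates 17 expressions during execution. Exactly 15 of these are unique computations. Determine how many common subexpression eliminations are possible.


CSE count = total expressions - unique expressions
= 17 - 15 = 2

2


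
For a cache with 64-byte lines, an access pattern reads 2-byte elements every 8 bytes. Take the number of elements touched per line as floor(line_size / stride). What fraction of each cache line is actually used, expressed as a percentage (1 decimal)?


Elements per cache line = floor(64 / 8) = 8
Bytes used = 8 * 2 = 16
Utilization = 16 / 64 * 100 = 25.0%

25.0


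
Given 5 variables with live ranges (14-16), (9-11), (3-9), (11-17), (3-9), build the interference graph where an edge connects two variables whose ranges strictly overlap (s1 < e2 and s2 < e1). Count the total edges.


Check all pairs for overlapping intervals.
Two intervals (s1,e1) and (s2,e2) overlap if s1 < e2 and s2 < e1.
v0 (14-16) vs v1..v4: overlaps v3 -> 1
v1 (9-11) vs v2..v4: overlaps none -> 0
v2 (3-9) vs v3..v4: overlaps v4 -> 1
v3 (11-17) vs v4: overlaps none -> 0
Total overlapping pairs = 1 + 0 + 1 + 0 = 2

2


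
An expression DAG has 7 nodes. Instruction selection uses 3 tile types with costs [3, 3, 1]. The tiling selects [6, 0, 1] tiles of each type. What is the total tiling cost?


Total cost = sum(count_i * cost_i)
= 6*3 + 0*3 + 1*1
= 19

19


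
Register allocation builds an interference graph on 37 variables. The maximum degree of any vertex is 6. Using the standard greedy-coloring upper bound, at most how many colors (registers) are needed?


Greedy coloring never needs more than (max_degree + 1) colors: when coloring a vertex, at most max_degree neighbors are already colored.
Upper bound = 6 + 1 = 7

7


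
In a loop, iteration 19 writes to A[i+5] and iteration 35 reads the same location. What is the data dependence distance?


Distance = read iteration - write iteration
= 35 - 19 = 16

16


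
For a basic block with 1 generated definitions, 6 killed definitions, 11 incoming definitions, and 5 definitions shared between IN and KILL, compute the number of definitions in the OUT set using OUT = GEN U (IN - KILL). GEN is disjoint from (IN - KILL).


IN - KILL: 11 - 5 = 6 surviving definitions
OUT = GEN + surviving = 1 + 6 = 7

7


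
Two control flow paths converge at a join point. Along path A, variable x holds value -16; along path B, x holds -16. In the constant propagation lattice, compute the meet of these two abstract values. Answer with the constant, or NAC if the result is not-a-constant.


Meet operation: if both paths give the same constant, result is that constant; if they differ, result is NAC (not-a-constant).
Path A: -16, Path B: -16 -> equal
Result: constant -> -16

-16


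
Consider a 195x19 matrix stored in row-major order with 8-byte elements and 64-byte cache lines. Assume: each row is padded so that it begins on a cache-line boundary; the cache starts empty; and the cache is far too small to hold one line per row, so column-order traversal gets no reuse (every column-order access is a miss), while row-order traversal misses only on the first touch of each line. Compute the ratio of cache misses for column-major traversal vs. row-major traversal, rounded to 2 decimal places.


Each row occupies 19 * 8 = 152 bytes and starts on a line boundary, so it spans ceil(152 / 64) = 3 cache lines.
Row-major traversal misses (one per line touched): 195 * ceil(19 * 8 / 64) = 585
Column-major traversal misses (no reuse, every access misses): 195 * 19 = 3705
Ratio = 3705 / 585 = 6.33

6.33


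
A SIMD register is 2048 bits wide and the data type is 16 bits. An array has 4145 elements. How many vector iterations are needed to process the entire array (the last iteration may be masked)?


Width = 2048 / 16 = 128 elements per vector op
Iterations = ceil(4145 / 128) = 33

33


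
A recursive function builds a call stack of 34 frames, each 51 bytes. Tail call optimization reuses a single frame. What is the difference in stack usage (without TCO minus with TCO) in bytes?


Without TCO: 34 * 51 = 1734 bytes
With TCO: reuse 1 frame = 51 bytes
Savings = 1734 - 51 = 1683

1683


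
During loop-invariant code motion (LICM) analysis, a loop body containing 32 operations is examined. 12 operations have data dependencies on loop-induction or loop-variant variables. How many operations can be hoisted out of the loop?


Invariant candidates = total - loop-dependent
= 32 - 12 = 20

20


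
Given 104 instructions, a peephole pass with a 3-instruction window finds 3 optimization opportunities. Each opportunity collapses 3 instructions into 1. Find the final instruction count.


Each match removes 2 instructions.
Total removed = 3 * 2 = 6
Remaining = 104 - 6 = 98

98


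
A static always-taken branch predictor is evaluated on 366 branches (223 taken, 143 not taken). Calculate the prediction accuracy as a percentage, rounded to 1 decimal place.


Predictor: always-taken
Correct predictions = 223
Accuracy = 223 / 366 * 100 = 60.9%

60.9


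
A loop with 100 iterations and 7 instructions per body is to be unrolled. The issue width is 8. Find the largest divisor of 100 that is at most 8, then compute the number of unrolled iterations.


Largest divisor of 100 <= 8 is 5
New iterations = 100 / 5 = 20

20


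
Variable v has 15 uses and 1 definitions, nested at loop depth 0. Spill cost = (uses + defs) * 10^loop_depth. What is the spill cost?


uses + defs = 15 + 1 = 16
10^0 = 1
Spill cost = 16 * 1 = 16

16


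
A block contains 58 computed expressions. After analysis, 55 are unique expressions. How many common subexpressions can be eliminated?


CSE count = total expressions - unique expressions
= 58 - 55 = 3

3


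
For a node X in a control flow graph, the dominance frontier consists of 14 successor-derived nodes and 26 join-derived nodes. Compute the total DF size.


DF(X) = direct successor contributions + join point contributions
= 14 + 26 = 40

40


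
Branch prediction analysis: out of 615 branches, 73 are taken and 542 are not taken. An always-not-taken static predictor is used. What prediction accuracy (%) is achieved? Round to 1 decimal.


Predictor: always-not-taken
Correct predictions = 542
Accuracy = 542 / 615 * 100 = 88.1%

88.1


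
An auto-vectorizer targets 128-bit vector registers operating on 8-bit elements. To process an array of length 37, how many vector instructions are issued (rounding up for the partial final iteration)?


Width = 128 / 8 = 16 elements per vector op
Iterations = ceil(37 / 16) = 3

3


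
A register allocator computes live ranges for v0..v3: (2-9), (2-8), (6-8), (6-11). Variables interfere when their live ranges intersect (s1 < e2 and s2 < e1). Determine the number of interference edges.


Check all pairs for overlapping intervals.
Two intervals (s1,e1) and (s2,e2) overlap if s1 < e2 and s2 < e1.
v0 (2-9) vs v1..v3: overlaps v1, v2, v3 -> 3
v1 (2-8) vs v2..v3: overlaps v2, v3 -> 2
v2 (6-8) vs v3: overlaps v3 -> 1
Total overlapping pairs = 3 + 2 + 1 = 6

6


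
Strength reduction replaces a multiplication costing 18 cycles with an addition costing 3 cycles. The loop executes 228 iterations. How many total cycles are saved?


Per-iteration saving = 18 - 3 = 15
Total saved = 228 * 15 = 3420

3420


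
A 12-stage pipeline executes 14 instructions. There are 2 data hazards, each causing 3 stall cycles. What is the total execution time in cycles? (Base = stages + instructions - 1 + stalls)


Base cycles = 12 + 14 - 1 = 25
Total stalls = 2 * 3 = 6
Total = 25 + 6 = 31

31


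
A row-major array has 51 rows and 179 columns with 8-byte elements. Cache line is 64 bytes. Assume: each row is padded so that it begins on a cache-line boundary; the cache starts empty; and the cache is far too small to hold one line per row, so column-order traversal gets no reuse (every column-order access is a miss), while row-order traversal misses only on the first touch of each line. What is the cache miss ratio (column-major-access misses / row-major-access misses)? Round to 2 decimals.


Each row occupies 179 * 8 = 1432 bytes and starts on a line boundary, so it spans ceil(1432 / 64) = 23 cache lines.
Row-major traversal misses (one per line touched): 51 * ceil(179 * 8 / 64) = 1173
Column-major traversal misses (no reuse, every access misses): 51 * 179 = 9129
Ratio = 9129 / 1173 = 7.78

7.78


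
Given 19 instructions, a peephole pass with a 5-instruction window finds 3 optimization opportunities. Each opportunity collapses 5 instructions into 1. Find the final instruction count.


Each match removes 4 instructions.
Total removed = 3 * 4 = 12
Remaining = 19 - 12 = 7

7


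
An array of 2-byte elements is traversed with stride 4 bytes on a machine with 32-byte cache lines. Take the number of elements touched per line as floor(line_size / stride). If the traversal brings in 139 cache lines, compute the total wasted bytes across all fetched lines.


Elements per line = floor(32 / 4) = 8
Bytes used per line = 8 * 2 = 16
Wasted per line = 32 - 16 = 16
Total wasted = 16 * 139 = 2224

2224


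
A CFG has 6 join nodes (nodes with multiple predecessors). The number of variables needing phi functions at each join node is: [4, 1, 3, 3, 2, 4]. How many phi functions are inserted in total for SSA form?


Total phi functions = sum of phi functions at each join node
= 4 + 1 + 3 + 3 + 2 + 4 = 17

17


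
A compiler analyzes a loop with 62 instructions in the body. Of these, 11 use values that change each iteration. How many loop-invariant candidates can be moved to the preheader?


Invariant candidates = total - loop-dependent
= 62 - 11 = 51

51


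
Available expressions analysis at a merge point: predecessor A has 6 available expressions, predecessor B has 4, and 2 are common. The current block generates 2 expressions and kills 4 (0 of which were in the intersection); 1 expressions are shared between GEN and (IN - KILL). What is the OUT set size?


IN = intersection of predecessors = 2
IN - KILL = 2 - 0 = 2
|OUT| = |GEN| + |IN - KILL| - |GEN ∩ (IN - KILL)| = 2 + 2 - 1 = 3

3


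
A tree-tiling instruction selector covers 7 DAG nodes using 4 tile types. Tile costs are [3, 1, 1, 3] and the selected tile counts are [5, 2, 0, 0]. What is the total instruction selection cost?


Total cost = sum(count_i * cost_i)
= 5*3 + 2*1 + 0*1 + 0*3
= 17

17


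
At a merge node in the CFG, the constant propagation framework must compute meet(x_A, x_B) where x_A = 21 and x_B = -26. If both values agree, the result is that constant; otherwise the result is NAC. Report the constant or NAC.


Meet operation: if both paths give the same constant, result is that constant; if they differ, result is NAC (not-a-constant).
Path A: 21, Path B: -26 -> differ
Result: not-a-constant -> NAC

NAC


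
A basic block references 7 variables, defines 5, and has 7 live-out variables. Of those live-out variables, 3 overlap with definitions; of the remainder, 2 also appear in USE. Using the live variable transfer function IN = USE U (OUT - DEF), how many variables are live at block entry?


OUT - DEF: 7 - 3 = 4
|IN| = |USE| + |OUT - DEF| - |USE ∩ (OUT - DEF)| = 7 + 4 - 2 = 9

9


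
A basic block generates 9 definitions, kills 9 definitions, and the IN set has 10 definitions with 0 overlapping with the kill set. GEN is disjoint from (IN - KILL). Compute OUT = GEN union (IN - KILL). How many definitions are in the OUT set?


IN - KILL: 10 - 0 = 10 surviving definitions
OUT = GEN + surviving = 9 + 10 = 19

19


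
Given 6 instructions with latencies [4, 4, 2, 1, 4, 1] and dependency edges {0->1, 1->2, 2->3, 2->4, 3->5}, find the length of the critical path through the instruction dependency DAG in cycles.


Compute longest path through dependency graph: dist(Ik) = max over predecessors of dist + latency(Ik).
dist(I0) = latency 4 = 4
dist(I1) = dist(I0) + 4 = 4 + 4 = 8
dist(I2) = dist(I1) + 2 = 8 + 2 = 10
dist(I3) = dist(I2) + 1 = 10 + 1 = 11
dist(I4) = dist(I2) + 4 = 10 + 4 = 14
dist(I5) = dist(I3) + 1 = 11 + 1 = 12
Critical path = max dist = 14

14


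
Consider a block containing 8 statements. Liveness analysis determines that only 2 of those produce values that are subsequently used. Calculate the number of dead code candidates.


Dead code = total statements - live definitions
= 8 - 2 = 6

6


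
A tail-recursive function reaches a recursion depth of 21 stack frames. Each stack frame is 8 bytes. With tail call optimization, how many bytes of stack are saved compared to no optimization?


Without TCO: 21 * 8 = 168 bytes
With TCO: reuse 1 frame = 8 bytes
Savings = 168 - 8 = 160

160


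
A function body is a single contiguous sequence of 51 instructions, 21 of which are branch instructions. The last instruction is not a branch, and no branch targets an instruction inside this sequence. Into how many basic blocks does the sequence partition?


With no in-sequence branch targets, the leaders are the first instruction plus the instruction after each branch.
Number of basic blocks = branches + 1
= 21 + 1 = 22

22


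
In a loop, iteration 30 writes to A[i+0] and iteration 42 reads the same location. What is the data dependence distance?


Distance = read iteration - write iteration
= 42 - 30 = 12

12


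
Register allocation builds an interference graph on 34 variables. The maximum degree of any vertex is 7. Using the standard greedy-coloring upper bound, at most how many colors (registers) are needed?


Greedy coloring never needs more than (max_degree + 1) colors: when coloring a vertex, at most max_degree neighbors are already colored.
Upper bound = 7 + 1 = 8

8


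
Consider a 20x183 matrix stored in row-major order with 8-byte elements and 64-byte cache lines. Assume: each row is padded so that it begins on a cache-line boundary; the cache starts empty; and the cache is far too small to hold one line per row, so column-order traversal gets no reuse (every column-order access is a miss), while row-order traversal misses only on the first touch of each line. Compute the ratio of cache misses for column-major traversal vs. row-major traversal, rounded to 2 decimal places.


Each row occupies 183 * 8 = 1464 bytes and starts on a line boundary, so it spans ceil(1464 / 64) = 23 cache lines.
Row-major traversal misses (one per line touched): 20 * ceil(183 * 8 / 64) = 460
Column-major traversal misses (no reuse, every access misses): 20 * 183 = 3660
Ratio = 3660 / 460 = 7.96

7.96


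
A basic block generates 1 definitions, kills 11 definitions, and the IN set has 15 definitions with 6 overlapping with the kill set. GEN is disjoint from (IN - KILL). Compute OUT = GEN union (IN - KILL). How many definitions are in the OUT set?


IN - KILL: 15 - 6 = 9 surviving definitions
OUT = GEN + surviving = 1 + 9 = 10

10


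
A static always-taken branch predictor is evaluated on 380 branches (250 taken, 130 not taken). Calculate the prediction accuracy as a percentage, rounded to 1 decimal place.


Predictor: always-taken
Correct predictions = 250
Accuracy = 250 / 380 * 100 = 65.8%

65.8


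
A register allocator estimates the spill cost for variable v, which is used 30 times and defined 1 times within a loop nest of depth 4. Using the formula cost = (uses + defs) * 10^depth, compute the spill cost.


uses + defs = 30 + 1 = 31
10^4 = 10000
Spill cost = 31 * 10000 = 310000

310000


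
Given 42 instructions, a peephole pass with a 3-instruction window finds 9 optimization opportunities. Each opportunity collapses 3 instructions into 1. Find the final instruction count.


Each match removes 2 instructions.
Total removed = 9 * 2 = 18
Remaining = 42 - 18 = 24

24


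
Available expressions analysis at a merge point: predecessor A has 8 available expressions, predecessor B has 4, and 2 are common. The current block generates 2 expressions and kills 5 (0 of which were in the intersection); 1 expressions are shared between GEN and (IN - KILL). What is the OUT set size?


IN = intersection of predecessors = 2
IN - KILL = 2 - 0 = 2
|OUT| = |GEN| + |IN - KILL| - |GEN ∩ (IN - KILL)| = 2 + 2 - 1 = 3

3


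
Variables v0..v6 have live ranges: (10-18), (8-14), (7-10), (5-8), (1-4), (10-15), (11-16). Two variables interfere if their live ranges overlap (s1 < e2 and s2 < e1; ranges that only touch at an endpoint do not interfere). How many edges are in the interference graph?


Check all pairs for overlapping intervals.
Two intervals (s1,e1) and (s2,e2) overlap if s1 < e2 and s2 < e1.
v0 (10-18) vs v1..v6: overlaps v1, v5, v6 -> 3
v1 (8-14) vs v2..v6: overlaps v2, v5, v6 -> 3
v2 (7-10) vs v3..v6: overlaps v3 -> 1
v3 (5-8) vs v4..v6: overlaps none -> 0
v4 (1-4) vs v5..v6: overlaps none -> 0
v5 (10-15) vs v6: overlaps v6 -> 1
Total overlapping pairs = 3 + 3 + 1 + 0 + 0 + 1 = 8

8


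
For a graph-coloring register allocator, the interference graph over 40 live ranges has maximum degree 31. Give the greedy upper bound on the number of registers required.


Greedy coloring never needs more than (max_degree + 1) colors: when coloring a vertex, at most max_degree neighbors are already colored.
Upper bound = 31 + 1 = 32

32


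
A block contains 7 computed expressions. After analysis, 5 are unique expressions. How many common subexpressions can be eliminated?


CSE count = total expressions - unique expressions
= 7 - 5 = 2

2


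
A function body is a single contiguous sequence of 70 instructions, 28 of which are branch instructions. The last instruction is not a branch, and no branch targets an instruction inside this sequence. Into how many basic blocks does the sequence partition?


With no in-sequence branch targets, the leaders are the first instruction plus the instruction after each branch.
Number of basic blocks = branches + 1
= 28 + 1 = 29

29
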